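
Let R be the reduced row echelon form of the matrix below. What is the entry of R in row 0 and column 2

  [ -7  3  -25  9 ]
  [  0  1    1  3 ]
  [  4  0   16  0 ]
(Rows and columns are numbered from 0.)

4

R1 := -1/7·R1
  [ 1  -3/7  25/7  -9/7 ]
  [ 0     1     1     3 ]
  [ 4     0    16     0 ]
R3 := R3 − 4·R1
  [ 1  -3/7  25/7  -9/7 ]
  [ 0     1     1     3 ]
  [ 0  12/7  12/7  36/7 ]
R3 := R3 − 12/7·R2
  [ 1  -3/7  25/7  -9/7 ]
  [ 0     1     1     3 ]
  [ 0     0     0     0 ]
R1 := R1 + 3/7·R2
  [ 1  0  4  0 ]
  [ 0  1  1  3 ]
  [ 0  0  0  0 ]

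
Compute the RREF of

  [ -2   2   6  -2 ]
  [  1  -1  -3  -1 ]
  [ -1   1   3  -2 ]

ρ1 := -1/2·ρ1
  [  1  -1  -3   1 ]
  [  1  -1  -3  -1 ]
  [ -1   1   3  -2 ]
ρ2 := ρ2 − ρ1
  [  1  -1  -3   1 ]
  [  0   0   0  -2 ]
  [ -1   1   3  -2 ]
ρ3 := ρ3 + ρ1
  [ 1  -1  -3   1 ]
  [ 0   0   0  -2 ]
  [ 0   0   0  -1 ]
ρ2 := -1/2·ρ2
  [ 1  -1  -3   1 ]
  [ 0   0   0   1 ]
  [ 0   0   0  -1 ]
ρ3 := ρ3 + ρ2
  [ 1  -1  -3  1 ]
  [ 0   0   0  1 ]
  [ 0   0   0  0 ]
ρ1 := ρ1 − ρ2
  [ 1  -1  -3  0 ]
  [ 0   0   0  1 ]
  [ 0   0   0  0 ]

[[1, -1, -3, 0], [0, 0, 0, 1], [0, 0, 0, 0]]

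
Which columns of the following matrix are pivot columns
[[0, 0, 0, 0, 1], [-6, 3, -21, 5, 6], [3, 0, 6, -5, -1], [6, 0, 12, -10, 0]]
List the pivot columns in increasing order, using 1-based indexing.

R1 <=> R2
  [ -6  3  -21    5   6 ]
  [  0  0    0    0   1 ]
  [  3  0    6   -5  -1 ]
  [  6  0   12  -10   0 ]
R1 := -1/6·R1
  [ 1  -1/2  7/2  -5/6  -1 ]
  [ 0     0    0     0   1 ]
  [ 3     0    6    -5  -1 ]
  [ 6     0   12   -10   0 ]
R3 := R3 − 3·R1
  [ 1  -1/2   7/2  -5/6  -1 ]
  [ 0     0     0     0   1 ]
  [ 0   3/2  -9/2  -5/2   2 ]
  [ 6     0    12   -10   0 ]
R4 := R4 − 6·R1
  [ 1  -1/2   7/2  -5/6  -1 ]
  [ 0     0     0     0   1 ]
  [ 0   3/2  -9/2  -5/2   2 ]
  [ 0     3    -9    -5   6 ]
R2 <=> R3
  [ 1  -1/2   7/2  -5/6  -1 ]
  [ 0   3/2  -9/2  -5/2   2 ]
  [ 0     0     0     0   1 ]
  [ 0     3    -9    -5   6 ]
R2 := 2/3·R2
  [ 1  -1/2  7/2  -5/6   -1 ]
  [ 0     1   -3  -5/3  4/3 ]
  [ 0     0    0     0    1 ]
  [ 0     3   -9    -5    6 ]
R4 := R4 − 3·R2
  [ 1  -1/2  7/2  -5/6   -1 ]
  [ 0     1   -3  -5/3  4/3 ]
  [ 0     0    0     0    1 ]
  [ 0     0    0     0    2 ]
R4 := R4 − 2·R3
  [ 1  -1/2  7/2  -5/6   -1 ]
  [ 0     1   -3  -5/3  4/3 ]
  [ 0     0    0     0    1 ]
  [ 0     0    0     0    0 ]
R2 := R2 − 4/3·R3
  [ 1  -1/2  7/2  -5/6  -1 ]
  [ 0     1   -3  -5/3   0 ]
  [ 0     0    0     0   1 ]
  [ 0     0    0     0   0 ]
R1 := R1 + R3
  [ 1  -1/2  7/2  -5/6  0 ]
  [ 0     1   -3  -5/3  0 ]
  [ 0     0    0     0  1 ]
  [ 0     0    0     0  0 ]
R1 := R1 + 1/2·R2
  [ 1  0   2  -5/3  0 ]
  [ 0  1  -3  -5/3  0 ]
  [ 0  0   0     0  1 ]
  [ 0  0   0     0  0 ]
Pivot columns are the columns containing a leading 1.

1, 2, 5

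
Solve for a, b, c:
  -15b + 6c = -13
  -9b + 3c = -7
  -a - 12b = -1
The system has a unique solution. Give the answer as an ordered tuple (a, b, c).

Form the augmented matrix and row-reduce:
  [  0  -15  6  |  -13 ]
  [  0   -9  3  |   -7 ]
  [ -1  -12  0  |   -1 ]
R1 ↔ R3
  [ -1  -12  0  |   -1 ]
  [  0   -9  3  |   -7 ]
  [  0  -15  6  |  -13 ]
R1 ← -1·R1
  [ 1   12  0  |    1 ]
  [ 0   -9  3  |   -7 ]
  [ 0  -15  6  |  -13 ]
R2 ← -1/9·R2
  [ 1   12     0  |    1 ]
  [ 0    1  -1/3  |  7/9 ]
  [ 0  -15     6  |  -13 ]
R3 ← R3 + 15·R2
  [ 1  12     0  |     1 ]
  [ 0   1  -1/3  |   7/9 ]
  [ 0   0     1  |  -4/3 ]
R2 ← R2 + 1/3·R3
  [ 1  12  0  |     1 ]
  [ 0   1  0  |   1/3 ]
  [ 0   0  1  |  -4/3 ]
R1 ← R1 − 12·R2
  [ 1  0  0  |    -3 ]
  [ 0  1  0  |   1/3 ]
  [ 0  0  1  |  -4/3 ]
Reading off the last column: a = -3, b = 1/3, c = -4/3.

(-3, 1/3, -4/3)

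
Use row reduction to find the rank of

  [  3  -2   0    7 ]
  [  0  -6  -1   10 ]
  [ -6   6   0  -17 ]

rank = 3

R1 := 1/3·R1
R3 := R3 + 6·R1
R2 := -1/6·R2
R3 := R3 − 2·R2
R3 := -3·R3
R2 := R2 − 1/6·R3
R1 := R1 + 2/3·R2
The reduced form has 3 nonzero rows.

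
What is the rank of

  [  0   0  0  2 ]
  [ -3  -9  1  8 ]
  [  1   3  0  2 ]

Swap R1 and R2.
Multiply R1 by -1/3.
Subtract R1 from R3.
Swap R2 and R3.
Multiply R2 by 3.
Multiply R3 by 1/2.
Subtract 14 times R3 from R2.
Add 8/3 times R3 to R1.
Add 1/3 times R2 to R1.
The reduced form has 3 nonzero rows.

rank = 3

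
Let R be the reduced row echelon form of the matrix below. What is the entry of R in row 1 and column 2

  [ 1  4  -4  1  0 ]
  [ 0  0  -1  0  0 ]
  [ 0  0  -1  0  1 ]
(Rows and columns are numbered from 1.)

4

R2 ← -1·R2
  [ 1  4  -4  1  0 ]
  [ 0  0   1  0  0 ]
  [ 0  0  -1  0  1 ]
R3 ← R3 + R2
  [ 1  4  -4  1  0 ]
  [ 0  0   1  0  0 ]
  [ 0  0   0  0  1 ]
R1 ← R1 + 4·R2
  [ 1  4  0  1  0 ]
  [ 0  0  1  0  0 ]
  [ 0  0  0  0  1 ]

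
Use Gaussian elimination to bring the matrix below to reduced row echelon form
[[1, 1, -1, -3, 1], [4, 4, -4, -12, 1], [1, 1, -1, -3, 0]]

R2 → R2 − 4·R1
  [ 1  1  -1  -3   1 ]
  [ 0  0   0   0  -3 ]
  [ 1  1  -1  -3   0 ]
R3 → R3 − R1
  [ 1  1  -1  -3   1 ]
  [ 0  0   0   0  -3 ]
  [ 0  0   0   0  -1 ]
R2 → -1/3·R2
  [ 1  1  -1  -3   1 ]
  [ 0  0   0   0   1 ]
  [ 0  0   0   0  -1 ]
R3 → R3 + R2
  [ 1  1  -1  -3  1 ]
  [ 0  0   0   0  1 ]
  [ 0  0   0   0  0 ]
R1 → R1 − R2
  [ 1  1  -1  -3  0 ]
  [ 0  0   0   0  1 ]
  [ 0  0   0   0  0 ]

[[1, 1, -1, -3, 0], [0, 0, 0, 0, 1], [0, 0, 0, 0, 0]]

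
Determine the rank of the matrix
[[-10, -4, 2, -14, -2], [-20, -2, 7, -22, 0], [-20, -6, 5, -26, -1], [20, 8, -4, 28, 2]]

rank = 3

R1 -> -1/10·R1
R2 -> R2 + 20·R1
R3 -> R3 + 20·R1
R4 -> R4 − 20·R1
R2 -> 1/6·R2
R3 -> R3 − 2·R2
R3 -> 3/5·R3
R4 -> R4 + 2·R3
R2 -> R2 − 2/3·R3
R1 -> R1 − 1/5·R3
R1 -> R1 − 2/5·R2
The reduced form has 3 nonzero rows.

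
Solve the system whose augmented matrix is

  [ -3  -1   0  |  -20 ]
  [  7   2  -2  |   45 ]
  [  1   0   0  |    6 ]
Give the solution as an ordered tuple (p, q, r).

(6, 2, 1/2)

Multiply R1 by -1/3.
  [ 1  1/3   0  |  20/3 ]
  [ 7    2  -2  |    45 ]
  [ 1    0   0  |     6 ]
Subtract 7 times R1 from R2.
  [ 1   1/3   0  |  20/3 ]
  [ 0  -1/3  -2  |  -5/3 ]
  [ 1     0   0  |     6 ]
Subtract R1 from R3.
  [ 1   1/3   0  |  20/3 ]
  [ 0  -1/3  -2  |  -5/3 ]
  [ 0  -1/3   0  |  -2/3 ]
Multiply R2 by -3.
  [ 1   1/3  0  |  20/3 ]
  [ 0     1  6  |     5 ]
  [ 0  -1/3  0  |  -2/3 ]
Add 1/3 times R2 to R3.
  [ 1  1/3  0  |  20/3 ]
  [ 0    1  6  |     5 ]
  [ 0    0  2  |     1 ]
Multiply R3 by 1/2.
  [ 1  1/3  0  |  20/3 ]
  [ 0    1  6  |     5 ]
  [ 0    0  1  |   1/2 ]
Subtract 6 times R3 from R2.
  [ 1  1/3  0  |  20/3 ]
  [ 0    1  0  |     2 ]
  [ 0    0  1  |   1/2 ]
Subtract 1/3 times R2 from R1.
  [ 1  0  0  |    6 ]
  [ 0  1  0  |    2 ]
  [ 0  0  1  |  1/2 ]
Reading off the last column: p = 6, q = 2, r = 1/2.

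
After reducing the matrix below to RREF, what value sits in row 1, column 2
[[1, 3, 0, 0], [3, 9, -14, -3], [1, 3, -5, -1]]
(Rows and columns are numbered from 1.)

3

ρ2 := ρ2 − 3·ρ1
  [ 1  3    0   0 ]
  [ 0  0  -14  -3 ]
  [ 1  3   -5  -1 ]
ρ3 := ρ3 − ρ1
  [ 1  3    0   0 ]
  [ 0  0  -14  -3 ]
  [ 0  0   -5  -1 ]
ρ2 := -1/14·ρ2
  [ 1  3   0     0 ]
  [ 0  0   1  3/14 ]
  [ 0  0  -5    -1 ]
ρ3 := ρ3 + 5·ρ2
  [ 1  3  0     0 ]
  [ 0  0  1  3/14 ]
  [ 0  0  0  1/14 ]
ρ3 := 14·ρ3
  [ 1  3  0     0 ]
  [ 0  0  1  3/14 ]
  [ 0  0  0     1 ]
ρ2 := ρ2 − 3/14·ρ3
  [ 1  3  0  0 ]
  [ 0  0  1  0 ]
  [ 0  0  0  1 ]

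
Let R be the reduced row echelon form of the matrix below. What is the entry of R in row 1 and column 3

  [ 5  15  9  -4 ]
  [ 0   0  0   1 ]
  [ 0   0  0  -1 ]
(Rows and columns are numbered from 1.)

9/5

ρ1 -> 1/5·ρ1
ρ3 -> ρ3 + ρ2
ρ1 -> ρ1 + 4/5·ρ2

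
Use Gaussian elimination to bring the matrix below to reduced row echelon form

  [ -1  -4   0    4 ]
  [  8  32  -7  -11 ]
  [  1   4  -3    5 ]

[[1, 4, 0, -4], [0, 0, 1, -3], [0, 0, 0, 0]]

r1 ← -1·r1
  [ 1   4   0   -4 ]
  [ 8  32  -7  -11 ]
  [ 1   4  -3    5 ]
r2 ← r2 − 8·r1
  [ 1  4   0  -4 ]
  [ 0  0  -7  21 ]
  [ 1  4  -3   5 ]
r3 ← r3 − r1
  [ 1  4   0  -4 ]
  [ 0  0  -7  21 ]
  [ 0  0  -3   9 ]
r2 ← -1/7·r2
  [ 1  4   0  -4 ]
  [ 0  0   1  -3 ]
  [ 0  0  -3   9 ]
r3 ← r3 + 3·r2
  [ 1  4  0  -4 ]
  [ 0  0  1  -3 ]
  [ 0  0  0   0 ]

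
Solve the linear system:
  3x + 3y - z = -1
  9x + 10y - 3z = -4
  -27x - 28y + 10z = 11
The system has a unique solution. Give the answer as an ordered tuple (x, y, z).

(1, -1, 1)

Form the augmented matrix and row-reduce:
  [   3    3  -1  |  -1 ]
  [   9   10  -3  |  -4 ]
  [ -27  -28  10  |  11 ]
Multiply R1 by 1/3.
  [   1    1  -1/3  |  -1/3 ]
  [   9   10    -3  |    -4 ]
  [ -27  -28    10  |    11 ]
Subtract 9 times R1 from R2.
  [   1    1  -1/3  |  -1/3 ]
  [   0    1     0  |    -1 ]
  [ -27  -28    10  |    11 ]
Add 27 times R1 to R3.
  [ 1   1  -1/3  |  -1/3 ]
  [ 0   1     0  |    -1 ]
  [ 0  -1     1  |     2 ]
Add R2 to R3.
  [ 1  1  -1/3  |  -1/3 ]
  [ 0  1     0  |    -1 ]
  [ 0  0     1  |     1 ]
Add 1/3 times R3 to R1.
  [ 1  1  0  |   0 ]
  [ 0  1  0  |  -1 ]
  [ 0  0  1  |   1 ]
Subtract R2 from R1.
  [ 1  0  0  |   1 ]
  [ 0  1  0  |  -1 ]
  [ 0  0  1  |   1 ]
Reading off the last column: x = 1, y = -1, z = 1.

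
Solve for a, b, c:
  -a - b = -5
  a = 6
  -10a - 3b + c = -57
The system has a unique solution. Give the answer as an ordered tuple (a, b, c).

Form the augmented matrix and row-reduce:
  [  -1  -1  0  |   -5 ]
  [   1   0  0  |    6 ]
  [ -10  -3  1  |  -57 ]
Multiply R1 by -1.
  [   1   1  0  |    5 ]
  [   1   0  0  |    6 ]
  [ -10  -3  1  |  -57 ]
Subtract R1 from R2.
  [   1   1  0  |    5 ]
  [   0  -1  0  |    1 ]
  [ -10  -3  1  |  -57 ]
Add 10 times R1 to R3.
  [ 1   1  0  |   5 ]
  [ 0  -1  0  |   1 ]
  [ 0   7  1  |  -7 ]
Multiply R2 by -1.
  [ 1  1  0  |   5 ]
  [ 0  1  0  |  -1 ]
  [ 0  7  1  |  -7 ]
Subtract 7 times R2 from R3.
  [ 1  1  0  |   5 ]
  [ 0  1  0  |  -1 ]
  [ 0  0  1  |   0 ]
Subtract R2 from R1.
  [ 1  0  0  |   6 ]
  [ 0  1  0  |  -1 ]
  [ 0  0  1  |   0 ]
Reading off the last column: a = 6, b = -1, c = 0.

(6, -1, 0)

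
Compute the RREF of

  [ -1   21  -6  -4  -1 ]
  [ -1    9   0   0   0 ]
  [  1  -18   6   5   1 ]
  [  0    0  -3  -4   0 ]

R1 -> -1·R1
  [  1  -21   6   4  1 ]
  [ -1    9   0   0  0 ]
  [  1  -18   6   5  1 ]
  [  0    0  -3  -4  0 ]
R2 -> R2 + R1
  [ 1  -21   6   4  1 ]
  [ 0  -12   6   4  1 ]
  [ 1  -18   6   5  1 ]
  [ 0    0  -3  -4  0 ]
R3 -> R3 − R1
  [ 1  -21   6   4  1 ]
  [ 0  -12   6   4  1 ]
  [ 0    3   0   1  0 ]
  [ 0    0  -3  -4  0 ]
R2 -> -1/12·R2
  [ 1  -21     6     4      1 ]
  [ 0    1  -1/2  -1/3  -1/12 ]
  [ 0    3     0     1      0 ]
  [ 0    0    -3    -4      0 ]
R3 -> R3 − 3·R2
  [ 1  -21     6     4      1 ]
  [ 0    1  -1/2  -1/3  -1/12 ]
  [ 0    0   3/2     2    1/4 ]
  [ 0    0    -3    -4      0 ]
R3 -> 2/3·R3
  [ 1  -21     6     4      1 ]
  [ 0    1  -1/2  -1/3  -1/12 ]
  [ 0    0     1   4/3    1/6 ]
  [ 0    0    -3    -4      0 ]
R4 -> R4 + 3·R3
  [ 1  -21     6     4      1 ]
  [ 0    1  -1/2  -1/3  -1/12 ]
  [ 0    0     1   4/3    1/6 ]
  [ 0    0     0     0    1/2 ]
R4 -> 2·R4
  [ 1  -21     6     4      1 ]
  [ 0    1  -1/2  -1/3  -1/12 ]
  [ 0    0     1   4/3    1/6 ]
  [ 0    0     0     0      1 ]
R3 -> R3 − 1/6·R4
  [ 1  -21     6     4      1 ]
  [ 0    1  -1/2  -1/3  -1/12 ]
  [ 0    0     1   4/3      0 ]
  [ 0    0     0     0      1 ]
R2 -> R2 + 1/12·R4
  [ 1  -21     6     4  1 ]
  [ 0    1  -1/2  -1/3  0 ]
  [ 0    0     1   4/3  0 ]
  [ 0    0     0     0  1 ]
R1 -> R1 − R4
  [ 1  -21     6     4  0 ]
  [ 0    1  -1/2  -1/3  0 ]
  [ 0    0     1   4/3  0 ]
  [ 0    0     0     0  1 ]
R2 -> R2 + 1/2·R3
  [ 1  -21  6    4  0 ]
  [ 0    1  0  1/3  0 ]
  [ 0    0  1  4/3  0 ]
  [ 0    0  0    0  1 ]
R1 -> R1 − 6·R3
  [ 1  -21  0   -4  0 ]
  [ 0    1  0  1/3  0 ]
  [ 0    0  1  4/3  0 ]
  [ 0    0  0    0  1 ]
R1 -> R1 + 21·R2
  [ 1  0  0    3  0 ]
  [ 0  1  0  1/3  0 ]
  [ 0  0  1  4/3  0 ]
  [ 0  0  0    0  1 ]

[[1, 0, 0, 3, 0], [0, 1, 0, 1/3, 0], [0, 0, 1, 4/3, 0], [0, 0, 0, 0, 1]]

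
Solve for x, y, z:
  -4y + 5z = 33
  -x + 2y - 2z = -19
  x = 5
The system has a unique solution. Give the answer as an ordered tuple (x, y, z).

(5, -2, 5)

Form the augmented matrix and row-reduce:
  [  0  -4   5  |   33 ]
  [ -1   2  -2  |  -19 ]
  [  1   0   0  |    5 ]
R1 <-> R2
  [ -1   2  -2  |  -19 ]
  [  0  -4   5  |   33 ]
  [  1   0   0  |    5 ]
R1 -> -1·R1
  [ 1  -2  2  |  19 ]
  [ 0  -4  5  |  33 ]
  [ 1   0  0  |   5 ]
R3 -> R3 − R1
  [ 1  -2   2  |   19 ]
  [ 0  -4   5  |   33 ]
  [ 0   2  -2  |  -14 ]
R2 -> -1/4·R2
  [ 1  -2     2  |     19 ]
  [ 0   1  -5/4  |  -33/4 ]
  [ 0   2    -2  |    -14 ]
R3 -> R3 − 2·R2
  [ 1  -2     2  |     19 ]
  [ 0   1  -5/4  |  -33/4 ]
  [ 0   0   1/2  |    5/2 ]
R3 -> 2·R3
  [ 1  -2     2  |     19 ]
  [ 0   1  -5/4  |  -33/4 ]
  [ 0   0     1  |      5 ]
R2 -> R2 + 5/4·R3
  [ 1  -2  2  |  19 ]
  [ 0   1  0  |  -2 ]
  [ 0   0  1  |   5 ]
R1 -> R1 − 2·R3
  [ 1  -2  0  |   9 ]
  [ 0   1  0  |  -2 ]
  [ 0   0  1  |   5 ]
R1 -> R1 + 2·R2
  [ 1  0  0  |   5 ]
  [ 0  1  0  |  -2 ]
  [ 0  0  1  |   5 ]
Reading off the last column: x = 5, y = -2, z = 5.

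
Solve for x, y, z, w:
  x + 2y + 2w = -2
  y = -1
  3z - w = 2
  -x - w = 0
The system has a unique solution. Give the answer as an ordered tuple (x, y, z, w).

(0, -1, 2/3, 0)

Form the augmented matrix and row-reduce:
  [  1  2  0   2  |  -2 ]
  [  0  1  0   0  |  -1 ]
  [  0  0  3  -1  |   2 ]
  [ -1  0  0  -1  |   0 ]
r4 ← r4 + r1
r4 ← r4 − 2·r2
r3 ← 1/3·r3
r3 ← r3 + 1/3·r4
r1 ← r1 − 2·r4
r1 ← r1 − 2·r2
Reading off the last column: x = 0, y = -1, z = 2/3, w = 0.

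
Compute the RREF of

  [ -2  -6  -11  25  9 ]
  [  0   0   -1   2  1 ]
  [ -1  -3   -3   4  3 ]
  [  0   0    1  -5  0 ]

[[1, 3, 0, 0, 0], [0, 0, 1, 0, 0], [0, 0, 0, 1, 0], [0, 0, 0, 0, 1]]

ρ1 -> -1/2·ρ1
  [  1   3  11/2  -25/2  -9/2 ]
  [  0   0    -1      2     1 ]
  [ -1  -3    -3      4     3 ]
  [  0   0     1     -5     0 ]
ρ3 -> ρ3 + ρ1
  [ 1  3  11/2  -25/2  -9/2 ]
  [ 0  0    -1      2     1 ]
  [ 0  0   5/2  -17/2  -3/2 ]
  [ 0  0     1     -5     0 ]
ρ2 -> -1·ρ2
  [ 1  3  11/2  -25/2  -9/2 ]
  [ 0  0     1     -2    -1 ]
  [ 0  0   5/2  -17/2  -3/2 ]
  [ 0  0     1     -5     0 ]
ρ3 -> ρ3 − 5/2·ρ2
  [ 1  3  11/2  -25/2  -9/2 ]
  [ 0  0     1     -2    -1 ]
  [ 0  0     0   -7/2     1 ]
  [ 0  0     1     -5     0 ]
ρ4 -> ρ4 − ρ2
  [ 1  3  11/2  -25/2  -9/2 ]
  [ 0  0     1     -2    -1 ]
  [ 0  0     0   -7/2     1 ]
  [ 0  0     0     -3     1 ]
ρ3 -> -2/7·ρ3
  [ 1  3  11/2  -25/2  -9/2 ]
  [ 0  0     1     -2    -1 ]
  [ 0  0     0      1  -2/7 ]
  [ 0  0     0     -3     1 ]
ρ4 -> ρ4 + 3·ρ3
  [ 1  3  11/2  -25/2  -9/2 ]
  [ 0  0     1     -2    -1 ]
  [ 0  0     0      1  -2/7 ]
  [ 0  0     0      0   1/7 ]
ρ4 -> 7·ρ4
  [ 1  3  11/2  -25/2  -9/2 ]
  [ 0  0     1     -2    -1 ]
  [ 0  0     0      1  -2/7 ]
  [ 0  0     0      0     1 ]
ρ3 -> ρ3 + 2/7·ρ4
  [ 1  3  11/2  -25/2  -9/2 ]
  [ 0  0     1     -2    -1 ]
  [ 0  0     0      1     0 ]
  [ 0  0     0      0     1 ]
ρ2 -> ρ2 + ρ4
  [ 1  3  11/2  -25/2  -9/2 ]
  [ 0  0     1     -2     0 ]
  [ 0  0     0      1     0 ]
  [ 0  0     0      0     1 ]
ρ1 -> ρ1 + 9/2·ρ4
  [ 1  3  11/2  -25/2  0 ]
  [ 0  0     1     -2  0 ]
  [ 0  0     0      1  0 ]
  [ 0  0     0      0  1 ]
ρ2 -> ρ2 + 2·ρ3
  [ 1  3  11/2  -25/2  0 ]
  [ 0  0     1      0  0 ]
  [ 0  0     0      1  0 ]
  [ 0  0     0      0  1 ]
ρ1 -> ρ1 + 25/2·ρ3
  [ 1  3  11/2  0  0 ]
  [ 0  0     1  0  0 ]
  [ 0  0     0  1  0 ]
  [ 0  0     0  0  1 ]
ρ1 -> ρ1 − 11/2·ρ2
  [ 1  3  0  0  0 ]
  [ 0  0  1  0  0 ]
  [ 0  0  0  1  0 ]
  [ 0  0  0  0  1 ]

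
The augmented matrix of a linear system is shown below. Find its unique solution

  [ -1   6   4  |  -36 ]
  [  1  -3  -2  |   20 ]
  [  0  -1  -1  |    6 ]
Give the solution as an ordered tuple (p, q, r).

Multiply R1 by -1.
  [ 1  -6  -4  |  36 ]
  [ 1  -3  -2  |  20 ]
  [ 0  -1  -1  |   6 ]
Subtract R1 from R2.
  [ 1  -6  -4  |   36 ]
  [ 0   3   2  |  -16 ]
  [ 0  -1  -1  |    6 ]
Multiply R2 by 1/3.
  [ 1  -6   -4  |     36 ]
  [ 0   1  2/3  |  -16/3 ]
  [ 0  -1   -1  |      6 ]
Add R2 to R3.
  [ 1  -6    -4  |     36 ]
  [ 0   1   2/3  |  -16/3 ]
  [ 0   0  -1/3  |    2/3 ]
Multiply R3 by -3.
  [ 1  -6   -4  |     36 ]
  [ 0   1  2/3  |  -16/3 ]
  [ 0   0    1  |     -2 ]
Subtract 2/3 times R3 from R2.
  [ 1  -6  -4  |  36 ]
  [ 0   1   0  |  -4 ]
  [ 0   0   1  |  -2 ]
Add 4 times R3 to R1.
  [ 1  -6  0  |  28 ]
  [ 0   1  0  |  -4 ]
  [ 0   0  1  |  -2 ]
Add 6 times R2 to R1.
  [ 1  0  0  |   4 ]
  [ 0  1  0  |  -4 ]
  [ 0  0  1  |  -2 ]
Reading off the last column: p = 4, q = -4, r = -2.

(4, -4, -2)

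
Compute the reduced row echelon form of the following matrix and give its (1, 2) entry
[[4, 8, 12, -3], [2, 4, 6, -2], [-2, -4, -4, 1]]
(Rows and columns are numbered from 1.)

2

ρ1 → 1/4·ρ1
ρ2 → ρ2 − 2·ρ1
ρ3 → ρ3 + 2·ρ1
ρ2 <-> ρ3
ρ2 → 1/2·ρ2
ρ3 → -2·ρ3
ρ2 → ρ2 + 1/4·ρ3
ρ1 → ρ1 + 3/4·ρ3
ρ1 → ρ1 − 3·ρ2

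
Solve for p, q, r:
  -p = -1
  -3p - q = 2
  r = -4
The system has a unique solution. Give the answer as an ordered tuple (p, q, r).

(1, -5, -4)

Form the augmented matrix and row-reduce:
  [ -1   0  0  |  -1 ]
  [ -3  -1  0  |   2 ]
  [  0   0  1  |  -4 ]
ρ1 → -1·ρ1
  [  1   0  0  |   1 ]
  [ -3  -1  0  |   2 ]
  [  0   0  1  |  -4 ]
ρ2 → ρ2 + 3·ρ1
  [ 1   0  0  |   1 ]
  [ 0  -1  0  |   5 ]
  [ 0   0  1  |  -4 ]
ρ2 → -1·ρ2
  [ 1  0  0  |   1 ]
  [ 0  1  0  |  -5 ]
  [ 0  0  1  |  -4 ]
Reading off the last column: p = 1, q = -5, r = -4.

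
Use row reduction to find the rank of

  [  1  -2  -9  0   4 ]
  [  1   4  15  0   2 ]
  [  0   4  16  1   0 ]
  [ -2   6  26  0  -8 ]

rank = 4

R2 → R2 − R1
  [  1  -2  -9  0   4 ]
  [  0   6  24  0  -2 ]
  [  0   4  16  1   0 ]
  [ -2   6  26  0  -8 ]
R4 → R4 + 2·R1
  [ 1  -2  -9  0   4 ]
  [ 0   6  24  0  -2 ]
  [ 0   4  16  1   0 ]
  [ 0   2   8  0   0 ]
R2 → 1/6·R2
  [ 1  -2  -9  0     4 ]
  [ 0   1   4  0  -1/3 ]
  [ 0   4  16  1     0 ]
  [ 0   2   8  0     0 ]
R3 → R3 − 4·R2
  [ 1  -2  -9  0     4 ]
  [ 0   1   4  0  -1/3 ]
  [ 0   0   0  1   4/3 ]
  [ 0   2   8  0     0 ]
R4 → R4 − 2·R2
  [ 1  -2  -9  0     4 ]
  [ 0   1   4  0  -1/3 ]
  [ 0   0   0  1   4/3 ]
  [ 0   0   0  0   2/3 ]
R4 → 3/2·R4
  [ 1  -2  -9  0     4 ]
  [ 0   1   4  0  -1/3 ]
  [ 0   0   0  1   4/3 ]
  [ 0   0   0  0     1 ]
R3 → R3 − 4/3·R4
  [ 1  -2  -9  0     4 ]
  [ 0   1   4  0  -1/3 ]
  [ 0   0   0  1     0 ]
  [ 0   0   0  0     1 ]
R2 → R2 + 1/3·R4
  [ 1  -2  -9  0  4 ]
  [ 0   1   4  0  0 ]
  [ 0   0   0  1  0 ]
  [ 0   0   0  0  1 ]
R1 → R1 − 4·R4
  [ 1  -2  -9  0  0 ]
  [ 0   1   4  0  0 ]
  [ 0   0   0  1  0 ]
  [ 0   0   0  0  1 ]
R1 → R1 + 2·R2
  [ 1  0  -1  0  0 ]
  [ 0  1   4  0  0 ]
  [ 0  0   0  1  0 ]
  [ 0  0   0  0  1 ]
The reduced form has 4 nonzero rows.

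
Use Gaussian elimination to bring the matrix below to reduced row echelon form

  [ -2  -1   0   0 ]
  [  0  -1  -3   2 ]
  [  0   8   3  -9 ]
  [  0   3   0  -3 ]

[[1, 0, 0, 1/2], [0, 1, 0, -1], [0, 0, 1, -1/3], [0, 0, 0, 0]]

ρ1 -> -1/2·ρ1
ρ2 -> -1·ρ2
ρ3 -> ρ3 − 8·ρ2
ρ4 -> ρ4 − 3·ρ2
ρ3 -> -1/21·ρ3
ρ4 -> ρ4 + 9·ρ3
ρ2 -> ρ2 − 3·ρ3
ρ1 -> ρ1 − 1/2·ρ2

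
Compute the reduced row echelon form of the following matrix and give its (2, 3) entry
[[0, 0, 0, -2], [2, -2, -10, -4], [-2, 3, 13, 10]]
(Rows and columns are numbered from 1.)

3

ρ1 ↔ ρ2
  [  2  -2  -10  -4 ]
  [  0   0    0  -2 ]
  [ -2   3   13  10 ]
ρ1 -> 1/2·ρ1
  [  1  -1  -5  -2 ]
  [  0   0   0  -2 ]
  [ -2   3  13  10 ]
ρ3 -> ρ3 + 2·ρ1
  [ 1  -1  -5  -2 ]
  [ 0   0   0  -2 ]
  [ 0   1   3   6 ]
ρ2 ↔ ρ3
  [ 1  -1  -5  -2 ]
  [ 0   1   3   6 ]
  [ 0   0   0  -2 ]
ρ3 -> -1/2·ρ3
  [ 1  -1  -5  -2 ]
  [ 0   1   3   6 ]
  [ 0   0   0   1 ]
ρ2 -> ρ2 − 6·ρ3
  [ 1  -1  -5  -2 ]
  [ 0   1   3   0 ]
  [ 0   0   0   1 ]
ρ1 -> ρ1 + 2·ρ3
  [ 1  -1  -5  0 ]
  [ 0   1   3  0 ]
  [ 0   0   0  1 ]
ρ1 -> ρ1 + ρ2
  [ 1  0  -2  0 ]
  [ 0  1   3  0 ]
  [ 0  0   0  1 ]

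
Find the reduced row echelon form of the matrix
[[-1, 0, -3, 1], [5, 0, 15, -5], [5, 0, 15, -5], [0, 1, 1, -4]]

Multiply R1 by -1.
Subtract 5 times R1 from R2.
Subtract 5 times R1 from R3.
Swap R2 and R4.

[[1, 0, 3, -1], [0, 1, 1, -4], [0, 0, 0, 0], [0, 0, 0, 0]]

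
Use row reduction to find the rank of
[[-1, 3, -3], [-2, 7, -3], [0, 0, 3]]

rank = 3

Multiply ρ1 by -1.
Add 2 times ρ1 to ρ2.
Multiply ρ3 by 1/3.
Subtract 3 times ρ3 from ρ2.
Subtract 3 times ρ3 from ρ1.
Add 3 times ρ2 to ρ1.
The reduced form has 3 nonzero rows.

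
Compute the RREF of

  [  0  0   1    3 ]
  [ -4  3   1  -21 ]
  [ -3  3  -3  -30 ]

R1 <-> R2
R1 ← -1/4·R1
R3 ← R3 + 3·R1
R2 <-> R3
R2 ← 4/3·R2
R2 ← R2 + 5·R3
R1 ← R1 + 1/4·R3
R1 ← R1 + 3/4·R2

[[1, 0, 0, 3], [0, 1, 0, -4], [0, 0, 1, 3]]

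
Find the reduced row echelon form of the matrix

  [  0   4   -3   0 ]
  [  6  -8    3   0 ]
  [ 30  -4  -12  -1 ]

[[1, 0, -1/2, 0], [0, 1, -3/4, 0], [0, 0, 0, 1]]

Swap r1 and r2.
Multiply r1 by 1/6.
Subtract 30 times r1 from r3.
Multiply r2 by 1/4.
Subtract 36 times r2 from r3.
Multiply r3 by -1.
Add 4/3 times r2 to r1.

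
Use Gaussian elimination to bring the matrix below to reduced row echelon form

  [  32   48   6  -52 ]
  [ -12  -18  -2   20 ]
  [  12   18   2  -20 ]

ρ1 → 1/32·ρ1
  [   1  3/2  3/16  -13/8 ]
  [ -12  -18    -2     20 ]
  [  12   18     2    -20 ]
ρ2 → ρ2 + 12·ρ1
  [  1  3/2  3/16  -13/8 ]
  [  0    0   1/4    1/2 ]
  [ 12   18     2    -20 ]
ρ3 → ρ3 − 12·ρ1
  [ 1  3/2  3/16  -13/8 ]
  [ 0    0   1/4    1/2 ]
  [ 0    0  -1/4   -1/2 ]
ρ2 → 4·ρ2
  [ 1  3/2  3/16  -13/8 ]
  [ 0    0     1      2 ]
  [ 0    0  -1/4   -1/2 ]
ρ3 → ρ3 + 1/4·ρ2
  [ 1  3/2  3/16  -13/8 ]
  [ 0    0     1      2 ]
  [ 0    0     0      0 ]
ρ1 → ρ1 − 3/16·ρ2
  [ 1  3/2  0  -2 ]
  [ 0    0  1   2 ]
  [ 0    0  0   0 ]

[[1, 3/2, 0, -2], [0, 0, 1, 2], [0, 0, 0, 0]]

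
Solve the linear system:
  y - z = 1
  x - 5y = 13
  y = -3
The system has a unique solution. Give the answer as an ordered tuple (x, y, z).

Form the augmented matrix and row-reduce:
  [ 0   1  -1  |   1 ]
  [ 1  -5   0  |  13 ]
  [ 0   1   0  |  -3 ]
r1 <-> r2
  [ 1  -5   0  |  13 ]
  [ 0   1  -1  |   1 ]
  [ 0   1   0  |  -3 ]
r3 ← r3 − r2
  [ 1  -5   0  |  13 ]
  [ 0   1  -1  |   1 ]
  [ 0   0   1  |  -4 ]
r2 ← r2 + r3
  [ 1  -5  0  |  13 ]
  [ 0   1  0  |  -3 ]
  [ 0   0  1  |  -4 ]
r1 ← r1 + 5·r2
  [ 1  0  0  |  -2 ]
  [ 0  1  0  |  -3 ]
  [ 0  0  1  |  -4 ]
Reading off the last column: x = -2, y = -3, z = -4.

(-2, -3, -4)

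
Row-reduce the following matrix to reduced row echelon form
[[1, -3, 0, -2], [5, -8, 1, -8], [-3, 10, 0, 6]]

[[1, 0, 0, -2], [0, 1, 0, 0], [0, 0, 1, 2]]

ρ2 ← ρ2 − 5·ρ1
  [  1  -3  0  -2 ]
  [  0   7  1   2 ]
  [ -3  10  0   6 ]
ρ3 ← ρ3 + 3·ρ1
  [ 1  -3  0  -2 ]
  [ 0   7  1   2 ]
  [ 0   1  0   0 ]
ρ2 ← 1/7·ρ2
  [ 1  -3    0   -2 ]
  [ 0   1  1/7  2/7 ]
  [ 0   1    0    0 ]
ρ3 ← ρ3 − ρ2
  [ 1  -3     0    -2 ]
  [ 0   1   1/7   2/7 ]
  [ 0   0  -1/7  -2/7 ]
ρ3 ← -7·ρ3
  [ 1  -3    0   -2 ]
  [ 0   1  1/7  2/7 ]
  [ 0   0    1    2 ]
ρ2 ← ρ2 − 1/7·ρ3
  [ 1  -3  0  -2 ]
  [ 0   1  0   0 ]
  [ 0   0  1   2 ]
ρ1 ← ρ1 + 3·ρ2
  [ 1  0  0  -2 ]
  [ 0  1  0   0 ]
  [ 0  0  1   2 ]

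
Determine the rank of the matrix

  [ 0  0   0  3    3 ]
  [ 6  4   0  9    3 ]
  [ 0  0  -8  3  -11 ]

R1 <=> R2
  [ 6  4   0  9    3 ]
  [ 0  0   0  3    3 ]
  [ 0  0  -8  3  -11 ]
R1 := 1/6·R1
  [ 1  2/3   0  3/2  1/2 ]
  [ 0    0   0    3    3 ]
  [ 0    0  -8    3  -11 ]
R2 <=> R3
  [ 1  2/3   0  3/2  1/2 ]
  [ 0    0  -8    3  -11 ]
  [ 0    0   0    3    3 ]
R2 := -1/8·R2
  [ 1  2/3  0   3/2   1/2 ]
  [ 0    0  1  -3/8  11/8 ]
  [ 0    0  0     3     3 ]
R3 := 1/3·R3
  [ 1  2/3  0   3/2   1/2 ]
  [ 0    0  1  -3/8  11/8 ]
  [ 0    0  0     1     1 ]
R2 := R2 + 3/8·R3
  [ 1  2/3  0  3/2  1/2 ]
  [ 0    0  1    0  7/4 ]
  [ 0    0  0    1    1 ]
R1 := R1 − 3/2·R3
  [ 1  2/3  0  0   -1 ]
  [ 0    0  1  0  7/4 ]
  [ 0    0  0  1    1 ]
The reduced form has 3 nonzero rows.

rank = 3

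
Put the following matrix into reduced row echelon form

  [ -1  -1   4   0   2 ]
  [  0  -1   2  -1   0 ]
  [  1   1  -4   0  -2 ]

R1 → -1·R1
  [ 1   1  -4   0  -2 ]
  [ 0  -1   2  -1   0 ]
  [ 1   1  -4   0  -2 ]
R3 → R3 − R1
  [ 1   1  -4   0  -2 ]
  [ 0  -1   2  -1   0 ]
  [ 0   0   0   0   0 ]
R2 → -1·R2
  [ 1  1  -4  0  -2 ]
  [ 0  1  -2  1   0 ]
  [ 0  0   0  0   0 ]
R1 → R1 − R2
  [ 1  0  -2  -1  -2 ]
  [ 0  1  -2   1   0 ]
  [ 0  0   0   0   0 ]

[[1, 0, -2, -1, -2], [0, 1, -2, 1, 0], [0, 0, 0, 0, 0]]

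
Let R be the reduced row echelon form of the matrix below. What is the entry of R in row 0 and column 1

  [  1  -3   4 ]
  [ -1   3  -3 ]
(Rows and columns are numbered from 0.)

-3

Add R1 to R2.
  [ 1  -3  4 ]
  [ 0   0  1 ]
Subtract 4 times R2 from R1.
  [ 1  -3  0 ]
  [ 0   0  1 ]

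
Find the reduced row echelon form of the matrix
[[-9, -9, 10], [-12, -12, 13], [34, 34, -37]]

ρ1 -> -1/9·ρ1
ρ2 -> ρ2 + 12·ρ1
ρ3 -> ρ3 − 34·ρ1
ρ2 -> -3·ρ2
ρ3 -> ρ3 − 7/9·ρ2
ρ1 -> ρ1 + 10/9·ρ2

[[1, 1, 0], [0, 0, 1], [0, 0, 0]]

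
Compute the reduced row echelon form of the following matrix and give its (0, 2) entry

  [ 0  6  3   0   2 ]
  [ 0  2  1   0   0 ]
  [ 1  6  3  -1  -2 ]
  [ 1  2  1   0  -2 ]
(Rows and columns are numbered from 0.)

0

R1 <=> R3
  [ 1  6  3  -1  -2 ]
  [ 0  2  1   0   0 ]
  [ 0  6  3   0   2 ]
  [ 1  2  1   0  -2 ]
R4 ← R4 − R1
  [ 1   6   3  -1  -2 ]
  [ 0   2   1   0   0 ]
  [ 0   6   3   0   2 ]
  [ 0  -4  -2   1   0 ]
R2 ← 1/2·R2
  [ 1   6    3  -1  -2 ]
  [ 0   1  1/2   0   0 ]
  [ 0   6    3   0   2 ]
  [ 0  -4   -2   1   0 ]
R3 ← R3 − 6·R2
  [ 1   6    3  -1  -2 ]
  [ 0   1  1/2   0   0 ]
  [ 0   0    0   0   2 ]
  [ 0  -4   -2   1   0 ]
R4 ← R4 + 4·R2
  [ 1  6    3  -1  -2 ]
  [ 0  1  1/2   0   0 ]
  [ 0  0    0   0   2 ]
  [ 0  0    0   1   0 ]
R3 <=> R4
  [ 1  6    3  -1  -2 ]
  [ 0  1  1/2   0   0 ]
  [ 0  0    0   1   0 ]
  [ 0  0    0   0   2 ]
R4 ← 1/2·R4
  [ 1  6    3  -1  -2 ]
  [ 0  1  1/2   0   0 ]
  [ 0  0    0   1   0 ]
  [ 0  0    0   0   1 ]
R1 ← R1 + 2·R4
  [ 1  6    3  -1  0 ]
  [ 0  1  1/2   0  0 ]
  [ 0  0    0   1  0 ]
  [ 0  0    0   0  1 ]
R1 ← R1 + R3
  [ 1  6    3  0  0 ]
  [ 0  1  1/2  0  0 ]
  [ 0  0    0  1  0 ]
  [ 0  0    0  0  1 ]
R1 ← R1 − 6·R2
  [ 1  0    0  0  0 ]
  [ 0  1  1/2  0  0 ]
  [ 0  0    0  1  0 ]
  [ 0  0    0  0  1 ]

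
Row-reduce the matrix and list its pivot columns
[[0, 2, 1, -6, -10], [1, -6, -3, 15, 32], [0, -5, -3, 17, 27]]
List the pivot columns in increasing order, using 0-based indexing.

0, 1, 2

Swap R1 and R2.
  [ 1  -6  -3  15   32 ]
  [ 0   2   1  -6  -10 ]
  [ 0  -5  -3  17   27 ]
Multiply R2 by 1/2.
  [ 1  -6   -3  15  32 ]
  [ 0   1  1/2  -3  -5 ]
  [ 0  -5   -3  17  27 ]
Add 5 times R2 to R3.
  [ 1  -6    -3  15  32 ]
  [ 0   1   1/2  -3  -5 ]
  [ 0   0  -1/2   2   2 ]
Multiply R3 by -2.
  [ 1  -6   -3  15  32 ]
  [ 0   1  1/2  -3  -5 ]
  [ 0   0    1  -4  -4 ]
Subtract 1/2 times R3 from R2.
  [ 1  -6  -3  15  32 ]
  [ 0   1   0  -1  -3 ]
  [ 0   0   1  -4  -4 ]
Add 3 times R3 to R1.
  [ 1  -6  0   3  20 ]
  [ 0   1  0  -1  -3 ]
  [ 0   0  1  -4  -4 ]
Add 6 times R2 to R1.
  [ 1  0  0  -3   2 ]
  [ 0  1  0  -1  -3 ]
  [ 0  0  1  -4  -4 ]
Pivot columns are the columns containing a leading 1.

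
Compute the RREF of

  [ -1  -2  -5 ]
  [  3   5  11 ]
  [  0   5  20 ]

r1 -> -1·r1
  [ 1  2   5 ]
  [ 3  5  11 ]
  [ 0  5  20 ]
r2 -> r2 − 3·r1
  [ 1   2   5 ]
  [ 0  -1  -4 ]
  [ 0   5  20 ]
r2 -> -1·r2
  [ 1  2   5 ]
  [ 0  1   4 ]
  [ 0  5  20 ]
r3 -> r3 − 5·r2
  [ 1  2  5 ]
  [ 0  1  4 ]
  [ 0  0  0 ]
r1 -> r1 − 2·r2
  [ 1  0  -3 ]
  [ 0  1   4 ]
  [ 0  0   0 ]

[[1, 0, -3], [0, 1, 4], [0, 0, 0]]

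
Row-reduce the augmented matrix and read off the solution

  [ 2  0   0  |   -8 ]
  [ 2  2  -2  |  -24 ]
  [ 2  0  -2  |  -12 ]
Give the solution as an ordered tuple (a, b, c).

Multiply R1 by 1/2.
  [ 1  0   0  |   -4 ]
  [ 2  2  -2  |  -24 ]
  [ 2  0  -2  |  -12 ]
Subtract 2 times R1 from R2.
  [ 1  0   0  |   -4 ]
  [ 0  2  -2  |  -16 ]
  [ 2  0  -2  |  -12 ]
Subtract 2 times R1 from R3.
  [ 1  0   0  |   -4 ]
  [ 0  2  -2  |  -16 ]
  [ 0  0  -2  |   -4 ]
Multiply R2 by 1/2.
  [ 1  0   0  |  -4 ]
  [ 0  1  -1  |  -8 ]
  [ 0  0  -2  |  -4 ]
Multiply R3 by -1/2.
  [ 1  0   0  |  -4 ]
  [ 0  1  -1  |  -8 ]
  [ 0  0   1  |   2 ]
Add R3 to R2.
  [ 1  0  0  |  -4 ]
  [ 0  1  0  |  -6 ]
  [ 0  0  1  |   2 ]
Reading off the last column: a = -4, b = -6, c = 2.

(-4, -6, 2)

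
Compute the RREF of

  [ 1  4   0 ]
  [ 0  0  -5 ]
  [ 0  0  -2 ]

[[1, 4, 0], [0, 0, 1], [0, 0, 0]]

R2 := -1/5·R2
R3 := R3 + 2·R2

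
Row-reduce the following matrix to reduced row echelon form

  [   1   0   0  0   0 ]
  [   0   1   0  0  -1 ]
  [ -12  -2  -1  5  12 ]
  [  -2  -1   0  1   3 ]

[[1, 0, 0, 0, 0], [0, 1, 0, 0, -1], [0, 0, 1, 0, 0], [0, 0, 0, 1, 2]]

R3 ← R3 + 12·R1
  [  1   0   0  0   0 ]
  [  0   1   0  0  -1 ]
  [  0  -2  -1  5  12 ]
  [ -2  -1   0  1   3 ]
R4 ← R4 + 2·R1
  [ 1   0   0  0   0 ]
  [ 0   1   0  0  -1 ]
  [ 0  -2  -1  5  12 ]
  [ 0  -1   0  1   3 ]
R3 ← R3 + 2·R2
  [ 1   0   0  0   0 ]
  [ 0   1   0  0  -1 ]
  [ 0   0  -1  5  10 ]
  [ 0  -1   0  1   3 ]
R4 ← R4 + R2
  [ 1  0   0  0   0 ]
  [ 0  1   0  0  -1 ]
  [ 0  0  -1  5  10 ]
  [ 0  0   0  1   2 ]
R3 ← -1·R3
  [ 1  0  0   0    0 ]
  [ 0  1  0   0   -1 ]
  [ 0  0  1  -5  -10 ]
  [ 0  0  0   1    2 ]
R3 ← R3 + 5·R4
  [ 1  0  0  0   0 ]
  [ 0  1  0  0  -1 ]
  [ 0  0  1  0   0 ]
  [ 0  0  0  1   2 ]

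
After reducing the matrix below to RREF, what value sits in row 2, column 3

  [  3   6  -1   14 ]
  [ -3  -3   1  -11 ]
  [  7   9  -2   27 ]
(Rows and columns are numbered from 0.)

-2

R1 ← 1/3·R1
  [  1   2  -1/3  14/3 ]
  [ -3  -3     1   -11 ]
  [  7   9    -2    27 ]
R2 ← R2 + 3·R1
  [ 1  2  -1/3  14/3 ]
  [ 0  3     0     3 ]
  [ 7  9    -2    27 ]
R3 ← R3 − 7·R1
  [ 1   2  -1/3   14/3 ]
  [ 0   3     0      3 ]
  [ 0  -5   1/3  -17/3 ]
R2 ← 1/3·R2
  [ 1   2  -1/3   14/3 ]
  [ 0   1     0      1 ]
  [ 0  -5   1/3  -17/3 ]
R3 ← R3 + 5·R2
  [ 1  2  -1/3  14/3 ]
  [ 0  1     0     1 ]
  [ 0  0   1/3  -2/3 ]
R3 ← 3·R3
  [ 1  2  -1/3  14/3 ]
  [ 0  1     0     1 ]
  [ 0  0     1    -2 ]
R1 ← R1 + 1/3·R3
  [ 1  2  0   4 ]
  [ 0  1  0   1 ]
  [ 0  0  1  -2 ]
R1 ← R1 − 2·R2
  [ 1  0  0   2 ]
  [ 0  1  0   1 ]
  [ 0  0  1  -2 ]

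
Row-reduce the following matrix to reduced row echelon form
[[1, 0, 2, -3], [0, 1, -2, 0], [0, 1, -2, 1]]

[[1, 0, 2, 0], [0, 1, -2, 0], [0, 0, 0, 1]]

R3 -> R3 − R2
  [ 1  0   2  -3 ]
  [ 0  1  -2   0 ]
  [ 0  0   0   1 ]
R1 -> R1 + 3·R3
  [ 1  0   2  0 ]
  [ 0  1  -2  0 ]
  [ 0  0   0  1 ]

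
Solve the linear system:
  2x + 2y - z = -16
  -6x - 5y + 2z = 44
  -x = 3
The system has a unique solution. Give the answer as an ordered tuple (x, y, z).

(-3, -6, -2)

Form the augmented matrix and row-reduce:
  [  2   2  -1  |  -16 ]
  [ -6  -5   2  |   44 ]
  [ -1   0   0  |    3 ]
R1 -> 1/2·R1
  [  1   1  -1/2  |  -8 ]
  [ -6  -5     2  |  44 ]
  [ -1   0     0  |   3 ]
R2 -> R2 + 6·R1
  [  1  1  -1/2  |  -8 ]
  [  0  1    -1  |  -4 ]
  [ -1  0     0  |   3 ]
R3 -> R3 + R1
  [ 1  1  -1/2  |  -8 ]
  [ 0  1    -1  |  -4 ]
  [ 0  1  -1/2  |  -5 ]
R3 -> R3 − R2
  [ 1  1  -1/2  |  -8 ]
  [ 0  1    -1  |  -4 ]
  [ 0  0   1/2  |  -1 ]
R3 -> 2·R3
  [ 1  1  -1/2  |  -8 ]
  [ 0  1    -1  |  -4 ]
  [ 0  0     1  |  -2 ]
R2 -> R2 + R3
  [ 1  1  -1/2  |  -8 ]
  [ 0  1     0  |  -6 ]
  [ 0  0     1  |  -2 ]
R1 -> R1 + 1/2·R3
  [ 1  1  0  |  -9 ]
  [ 0  1  0  |  -6 ]
  [ 0  0  1  |  -2 ]
R1 -> R1 − R2
  [ 1  0  0  |  -3 ]
  [ 0  1  0  |  -6 ]
  [ 0  0  1  |  -2 ]
Reading off the last column: x = -3, y = -6, z = -2.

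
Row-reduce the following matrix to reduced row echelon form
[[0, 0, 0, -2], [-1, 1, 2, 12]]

R1 <=> R2
  [ -1  1  2  12 ]
  [  0  0  0  -2 ]
R1 ← -1·R1
  [ 1  -1  -2  -12 ]
  [ 0   0   0   -2 ]
R2 ← -1/2·R2
  [ 1  -1  -2  -12 ]
  [ 0   0   0    1 ]
R1 ← R1 + 12·R2
  [ 1  -1  -2  0 ]
  [ 0   0   0  1 ]

[[1, -1, -2, 0], [0, 0, 0, 1]]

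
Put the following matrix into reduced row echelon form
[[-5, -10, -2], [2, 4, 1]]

[[1, 2, 0], [0, 0, 1]]

R1 → -1/5·R1
  [ 1  2  2/5 ]
  [ 2  4    1 ]
R2 → R2 − 2·R1
  [ 1  2  2/5 ]
  [ 0  0  1/5 ]
R2 → 5·R2
  [ 1  2  2/5 ]
  [ 0  0    1 ]
R1 → R1 − 2/5·R2
  [ 1  2  0 ]
  [ 0  0  1 ]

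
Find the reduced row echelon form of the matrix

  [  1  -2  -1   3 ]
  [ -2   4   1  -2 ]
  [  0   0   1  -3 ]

[[1, -2, 0, 0], [0, 0, 1, 0], [0, 0, 0, 1]]

Add 2 times r1 to r2.
  [ 1  -2  -1   3 ]
  [ 0   0  -1   4 ]
  [ 0   0   1  -3 ]
Multiply r2 by -1.
  [ 1  -2  -1   3 ]
  [ 0   0   1  -4 ]
  [ 0   0   1  -3 ]
Subtract r2 from r3.
  [ 1  -2  -1   3 ]
  [ 0   0   1  -4 ]
  [ 0   0   0   1 ]
Add 4 times r3 to r2.
  [ 1  -2  -1  3 ]
  [ 0   0   1  0 ]
  [ 0   0   0  1 ]
Subtract 3 times r3 from r1.
  [ 1  -2  -1  0 ]
  [ 0   0   1  0 ]
  [ 0   0   0  1 ]
Add r2 to r1.
  [ 1  -2  0  0 ]
  [ 0   0  1  0 ]
  [ 0   0  0  1 ]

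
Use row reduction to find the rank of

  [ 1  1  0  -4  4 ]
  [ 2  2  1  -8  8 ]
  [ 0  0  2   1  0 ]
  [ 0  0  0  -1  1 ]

R2 := R2 − 2·R1
  [ 1  1  0  -4  4 ]
  [ 0  0  1   0  0 ]
  [ 0  0  2   1  0 ]
  [ 0  0  0  -1  1 ]
R3 := R3 − 2·R2
  [ 1  1  0  -4  4 ]
  [ 0  0  1   0  0 ]
  [ 0  0  0   1  0 ]
  [ 0  0  0  -1  1 ]
R4 := R4 + R3
  [ 1  1  0  -4  4 ]
  [ 0  0  1   0  0 ]
  [ 0  0  0   1  0 ]
  [ 0  0  0   0  1 ]
R1 := R1 − 4·R4
  [ 1  1  0  -4  0 ]
  [ 0  0  1   0  0 ]
  [ 0  0  0   1  0 ]
  [ 0  0  0   0  1 ]
R1 := R1 + 4·R3
  [ 1  1  0  0  0 ]
  [ 0  0  1  0  0 ]
  [ 0  0  0  1  0 ]
  [ 0  0  0  0  1 ]
The reduced form has 4 nonzero rows.

rank = 4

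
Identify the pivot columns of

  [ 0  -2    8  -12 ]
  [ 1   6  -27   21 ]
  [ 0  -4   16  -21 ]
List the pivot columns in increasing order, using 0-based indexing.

0, 1, 3

Swap r1 and r2.
  [ 1   6  -27   21 ]
  [ 0  -2    8  -12 ]
  [ 0  -4   16  -21 ]
Multiply r2 by -1/2.
  [ 1   6  -27   21 ]
  [ 0   1   -4    6 ]
  [ 0  -4   16  -21 ]
Add 4 times r2 to r3.
  [ 1  6  -27  21 ]
  [ 0  1   -4   6 ]
  [ 0  0    0   3 ]
Multiply r3 by 1/3.
  [ 1  6  -27  21 ]
  [ 0  1   -4   6 ]
  [ 0  0    0   1 ]
Subtract 6 times r3 from r2.
  [ 1  6  -27  21 ]
  [ 0  1   -4   0 ]
  [ 0  0    0   1 ]
Subtract 21 times r3 from r1.
  [ 1  6  -27  0 ]
  [ 0  1   -4  0 ]
  [ 0  0    0  1 ]
Subtract 6 times r2 from r1.
  [ 1  0  -3  0 ]
  [ 0  1  -4  0 ]
  [ 0  0   0  1 ]
Pivot columns are the columns containing a leading 1.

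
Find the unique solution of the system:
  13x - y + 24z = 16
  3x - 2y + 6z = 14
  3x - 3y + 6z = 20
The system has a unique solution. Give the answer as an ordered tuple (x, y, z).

(2, -6, -2/3)

Form the augmented matrix and row-reduce:
  [ 13  -1  24  |  16 ]
  [  3  -2   6  |  14 ]
  [  3  -3   6  |  20 ]
r1 -> 1/13·r1
  [ 1  -1/13  24/13  |  16/13 ]
  [ 3     -2      6  |     14 ]
  [ 3     -3      6  |     20 ]
r2 -> r2 − 3·r1
  [ 1   -1/13  24/13  |   16/13 ]
  [ 0  -23/13   6/13  |  134/13 ]
  [ 3      -3      6  |      20 ]
r3 -> r3 − 3·r1
  [ 1   -1/13  24/13  |   16/13 ]
  [ 0  -23/13   6/13  |  134/13 ]
  [ 0  -36/13   6/13  |  212/13 ]
r2 -> -13/23·r2
  [ 1   -1/13  24/13  |    16/13 ]
  [ 0       1  -6/23  |  -134/23 ]
  [ 0  -36/13   6/13  |   212/13 ]
r3 -> r3 + 36/13·r2
  [ 1  -1/13  24/13  |    16/13 ]
  [ 0      1  -6/23  |  -134/23 ]
  [ 0      0  -6/23  |     4/23 ]
r3 -> -23/6·r3
  [ 1  -1/13  24/13  |    16/13 ]
  [ 0      1  -6/23  |  -134/23 ]
  [ 0      0      1  |     -2/3 ]
r2 -> r2 + 6/23·r3
  [ 1  -1/13  24/13  |  16/13 ]
  [ 0      1      0  |     -6 ]
  [ 0      0      1  |   -2/3 ]
r1 -> r1 − 24/13·r3
  [ 1  -1/13  0  |  32/13 ]
  [ 0      1  0  |     -6 ]
  [ 0      0  1  |   -2/3 ]
r1 -> r1 + 1/13·r2
  [ 1  0  0  |     2 ]
  [ 0  1  0  |    -6 ]
  [ 0  0  1  |  -2/3 ]
Reading off the last column: x = 2, y = -6, z = -2/3.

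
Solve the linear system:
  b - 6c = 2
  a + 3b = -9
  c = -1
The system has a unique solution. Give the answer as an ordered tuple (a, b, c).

Form the augmented matrix and row-reduce:
  [ 0  1  -6  |   2 ]
  [ 1  3   0  |  -9 ]
  [ 0  0   1  |  -1 ]
R1 <-> R2
  [ 1  3   0  |  -9 ]
  [ 0  1  -6  |   2 ]
  [ 0  0   1  |  -1 ]
R2 → R2 + 6·R3
  [ 1  3  0  |  -9 ]
  [ 0  1  0  |  -4 ]
  [ 0  0  1  |  -1 ]
R1 → R1 − 3·R2
  [ 1  0  0  |   3 ]
  [ 0  1  0  |  -4 ]
  [ 0  0  1  |  -1 ]
Reading off the last column: a = 3, b = -4, c = -1.

(3, -4, -1)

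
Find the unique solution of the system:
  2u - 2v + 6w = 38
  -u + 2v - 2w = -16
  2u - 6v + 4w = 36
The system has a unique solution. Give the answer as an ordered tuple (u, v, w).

Form the augmented matrix and row-reduce:
  [  2  -2   6  |   38 ]
  [ -1   2  -2  |  -16 ]
  [  2  -6   4  |   36 ]
R1 := 1/2·R1
  [  1  -1   3  |   19 ]
  [ -1   2  -2  |  -16 ]
  [  2  -6   4  |   36 ]
R2 := R2 + R1
  [ 1  -1  3  |  19 ]
  [ 0   1  1  |   3 ]
  [ 2  -6  4  |  36 ]
R3 := R3 − 2·R1
  [ 1  -1   3  |  19 ]
  [ 0   1   1  |   3 ]
  [ 0  -4  -2  |  -2 ]
R3 := R3 + 4·R2
  [ 1  -1  3  |  19 ]
  [ 0   1  1  |   3 ]
  [ 0   0  2  |  10 ]
R3 := 1/2·R3
  [ 1  -1  3  |  19 ]
  [ 0   1  1  |   3 ]
  [ 0   0  1  |   5 ]
R2 := R2 − R3
  [ 1  -1  3  |  19 ]
  [ 0   1  0  |  -2 ]
  [ 0   0  1  |   5 ]
R1 := R1 − 3·R3
  [ 1  -1  0  |   4 ]
  [ 0   1  0  |  -2 ]
  [ 0   0  1  |   5 ]
R1 := R1 + R2
  [ 1  0  0  |   2 ]
  [ 0  1  0  |  -2 ]
  [ 0  0  1  |   5 ]
Reading off the last column: u = 2, v = -2, w = 5.

(2, -2, 5)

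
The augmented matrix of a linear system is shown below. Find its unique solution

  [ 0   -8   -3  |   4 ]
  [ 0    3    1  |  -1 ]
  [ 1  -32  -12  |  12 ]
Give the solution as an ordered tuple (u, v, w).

(-4, 1, -4)

ρ1 <=> ρ3
  [ 1  -32  -12  |  12 ]
  [ 0    3    1  |  -1 ]
  [ 0   -8   -3  |   4 ]
ρ2 → 1/3·ρ2
  [ 1  -32  -12  |    12 ]
  [ 0    1  1/3  |  -1/3 ]
  [ 0   -8   -3  |     4 ]
ρ3 → ρ3 + 8·ρ2
  [ 1  -32   -12  |    12 ]
  [ 0    1   1/3  |  -1/3 ]
  [ 0    0  -1/3  |   4/3 ]
ρ3 → -3·ρ3
  [ 1  -32  -12  |    12 ]
  [ 0    1  1/3  |  -1/3 ]
  [ 0    0    1  |    -4 ]
ρ2 → ρ2 − 1/3·ρ3
  [ 1  -32  -12  |  12 ]
  [ 0    1    0  |   1 ]
  [ 0    0    1  |  -4 ]
ρ1 → ρ1 + 12·ρ3
  [ 1  -32  0  |  -36 ]
  [ 0    1  0  |    1 ]
  [ 0    0  1  |   -4 ]
ρ1 → ρ1 + 32·ρ2
  [ 1  0  0  |  -4 ]
  [ 0  1  0  |   1 ]
  [ 0  0  1  |  -4 ]
Reading off the last column: u = -4, v = 1, w = -4.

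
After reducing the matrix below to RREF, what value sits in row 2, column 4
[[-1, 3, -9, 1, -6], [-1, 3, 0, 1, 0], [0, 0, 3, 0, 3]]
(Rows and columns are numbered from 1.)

R1 -> -1·R1
  [  1  -3  9  -1  6 ]
  [ -1   3  0   1  0 ]
  [  0   0  3   0  3 ]
R2 -> R2 + R1
  [ 1  -3  9  -1  6 ]
  [ 0   0  9   0  6 ]
  [ 0   0  3   0  3 ]
R2 -> 1/9·R2
  [ 1  -3  9  -1    6 ]
  [ 0   0  1   0  2/3 ]
  [ 0   0  3   0    3 ]
R3 -> R3 − 3·R2
  [ 1  -3  9  -1    6 ]
  [ 0   0  1   0  2/3 ]
  [ 0   0  0   0    1 ]
R2 -> R2 − 2/3·R3
  [ 1  -3  9  -1  6 ]
  [ 0   0  1   0  0 ]
  [ 0   0  0   0  1 ]
R1 -> R1 − 6·R3
  [ 1  -3  9  -1  0 ]
  [ 0   0  1   0  0 ]
  [ 0   0  0   0  1 ]
R1 -> R1 − 9·R2
  [ 1  -3  0  -1  0 ]
  [ 0   0  1   0  0 ]
  [ 0   0  0   0  1 ]

0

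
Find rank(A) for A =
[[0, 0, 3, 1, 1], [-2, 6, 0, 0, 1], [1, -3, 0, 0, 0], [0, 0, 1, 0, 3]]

R1 ↔ R2
  [ -2   6  0  0  1 ]
  [  0   0  3  1  1 ]
  [  1  -3  0  0  0 ]
  [  0   0  1  0  3 ]
R1 := -1/2·R1
  [ 1  -3  0  0  -1/2 ]
  [ 0   0  3  1     1 ]
  [ 1  -3  0  0     0 ]
  [ 0   0  1  0     3 ]
R3 := R3 − R1
  [ 1  -3  0  0  -1/2 ]
  [ 0   0  3  1     1 ]
  [ 0   0  0  0   1/2 ]
  [ 0   0  1  0     3 ]
R2 := 1/3·R2
  [ 1  -3  0    0  -1/2 ]
  [ 0   0  1  1/3   1/3 ]
  [ 0   0  0    0   1/2 ]
  [ 0   0  1    0     3 ]
R4 := R4 − R2
  [ 1  -3  0     0  -1/2 ]
  [ 0   0  1   1/3   1/3 ]
  [ 0   0  0     0   1/2 ]
  [ 0   0  0  -1/3   8/3 ]
R3 ↔ R4
  [ 1  -3  0     0  -1/2 ]
  [ 0   0  1   1/3   1/3 ]
  [ 0   0  0  -1/3   8/3 ]
  [ 0   0  0     0   1/2 ]
R3 := -3·R3
  [ 1  -3  0    0  -1/2 ]
  [ 0   0  1  1/3   1/3 ]
  [ 0   0  0    1    -8 ]
  [ 0   0  0    0   1/2 ]
R4 := 2·R4
  [ 1  -3  0    0  -1/2 ]
  [ 0   0  1  1/3   1/3 ]
  [ 0   0  0    1    -8 ]
  [ 0   0  0    0     1 ]
R3 := R3 + 8·R4
  [ 1  -3  0    0  -1/2 ]
  [ 0   0  1  1/3   1/3 ]
  [ 0   0  0    1     0 ]
  [ 0   0  0    0     1 ]
R2 := R2 − 1/3·R4
  [ 1  -3  0    0  -1/2 ]
  [ 0   0  1  1/3     0 ]
  [ 0   0  0    1     0 ]
  [ 0   0  0    0     1 ]
R1 := R1 + 1/2·R4
  [ 1  -3  0    0  0 ]
  [ 0   0  1  1/3  0 ]
  [ 0   0  0    1  0 ]
  [ 0   0  0    0  1 ]
R2 := R2 − 1/3·R3
  [ 1  -3  0  0  0 ]
  [ 0   0  1  0  0 ]
  [ 0   0  0  1  0 ]
  [ 0   0  0  0  1 ]
The reduced form has 4 nonzero rows.

rank = 4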